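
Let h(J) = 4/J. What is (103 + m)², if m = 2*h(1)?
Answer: 12321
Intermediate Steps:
m = 8 (m = 2*(4/1) = 2*(4*1) = 2*4 = 8)
(103 + m)² = (103 + 8)² = 111² = 12321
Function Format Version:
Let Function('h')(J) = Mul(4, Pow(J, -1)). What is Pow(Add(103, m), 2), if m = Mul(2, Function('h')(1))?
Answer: 12321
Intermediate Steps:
m = 8 (m = Mul(2, Mul(4, Pow(1, -1))) = Mul(2, Mul(4, 1)) = Mul(2, 4) = 8)
Pow(Add(103, m), 2) = Pow(Add(103, 8), 2) = Pow(111, 2) = 12321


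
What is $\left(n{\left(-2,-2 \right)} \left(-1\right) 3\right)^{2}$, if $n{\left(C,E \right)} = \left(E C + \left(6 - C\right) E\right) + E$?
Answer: $1764$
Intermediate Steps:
$n{\left(C,E \right)} = E + C E + E \left(6 - C\right)$ ($n{\left(C,E \right)} = \left(C E + E \left(6 - C\right)\right) + E = E + C E + E \left(6 - C\right)$)
$\left(n{\left(-2,-2 \right)} \left(-1\right) 3\right)^{2} = \left(7 \left(-2\right) \left(-1\right) 3\right)^{2} = \left(\left(-14\right) \left(-1\right) 3\right)^{2} = \left(14 \cdot 3\right)^{2} = 42^{2} = 1764$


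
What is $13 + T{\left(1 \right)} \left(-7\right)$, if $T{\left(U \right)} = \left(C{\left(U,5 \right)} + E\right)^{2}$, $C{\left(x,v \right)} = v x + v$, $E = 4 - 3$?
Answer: $-834$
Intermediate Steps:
$E = 1$
$C{\left(x,v \right)} = v + v x$
$T{\left(U \right)} = \left(6 + 5 U\right)^{2}$ ($T{\left(U \right)} = \left(5 \left(1 + U\right) + 1\right)^{2} = \left(\left(5 + 5 U\right) + 1\right)^{2} = \left(6 + 5 U\right)^{2}$)
$13 + T{\left(1 \right)} \left(-7\right) = 13 + \left(6 + 5 \cdot 1\right)^{2} \left(-7\right) = 13 + \left(6 + 5\right)^{2} \left(-7\right) = 13 + 11^{2} \left(-7\right) = 13 + 121 \left(-7\right) = 13 - 847 = -834$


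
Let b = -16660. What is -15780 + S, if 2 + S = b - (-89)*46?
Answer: -28348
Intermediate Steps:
S = -12568 (S = -2 + (-16660 - (-89)*46) = -2 + (-16660 - 1*(-4094)) = -2 + (-16660 + 4094) = -2 - 12566 = -12568)
-15780 + S = -15780 - 12568 = -28348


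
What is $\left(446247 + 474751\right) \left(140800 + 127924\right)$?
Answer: $247494266552$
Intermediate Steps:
$\left(446247 + 474751\right) \left(140800 + 127924\right) = 920998 \cdot 268724 = 247494266552$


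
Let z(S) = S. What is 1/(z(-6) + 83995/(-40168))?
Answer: -40168/325003 ≈ -0.12359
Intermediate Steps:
1/(z(-6) + 83995/(-40168)) = 1/(-6 + 83995/(-40168)) = 1/(-6 + 83995*(-1/40168)) = 1/(-6 - 83995/40168) = 1/(-325003/40168) = -40168/325003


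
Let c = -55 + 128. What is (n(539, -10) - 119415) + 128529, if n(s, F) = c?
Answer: 9187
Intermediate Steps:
c = 73
n(s, F) = 73
(n(539, -10) - 119415) + 128529 = (73 - 119415) + 128529 = -119342 + 128529 = 9187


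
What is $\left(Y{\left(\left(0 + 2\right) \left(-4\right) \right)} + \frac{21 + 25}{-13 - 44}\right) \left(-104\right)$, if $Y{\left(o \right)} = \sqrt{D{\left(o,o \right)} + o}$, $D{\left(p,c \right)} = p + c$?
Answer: $\frac{4784}{57} - 208 i \sqrt{6} \approx 83.93 - 509.49 i$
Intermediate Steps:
$D{\left(p,c \right)} = c + p$
$Y{\left(o \right)} = \sqrt{3} \sqrt{o}$ ($Y{\left(o \right)} = \sqrt{\left(o + o\right) + o} = \sqrt{2 o + o} = \sqrt{3 o} = \sqrt{3} \sqrt{o}$)
$\left(Y{\left(\left(0 + 2\right) \left(-4\right) \right)} + \frac{21 + 25}{-13 - 44}\right) \left(-104\right) = \left(\sqrt{3} \sqrt{\left(0 + 2\right) \left(-4\right)} + \frac{21 + 25}{-13 - 44}\right) \left(-104\right) = \left(\sqrt{3} \sqrt{2 \left(-4\right)} + \frac{46}{-57}\right) \left(-104\right) = \left(\sqrt{3} \sqrt{-8} + 46 \left(- \frac{1}{57}\right)\right) \left(-104\right) = \left(\sqrt{3} \cdot 2 i \sqrt{2} - \frac{46}{57}\right) \left(-104\right) = \left(2 i \sqrt{6} - \frac{46}{57}\right) \left(-104\right) = \left(- \frac{46}{57} + 2 i \sqrt{6}\right) \left(-104\right) = \frac{4784}{57} - 208 i \sqrt{6}$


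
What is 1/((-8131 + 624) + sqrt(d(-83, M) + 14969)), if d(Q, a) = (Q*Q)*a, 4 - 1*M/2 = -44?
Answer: -7507/55678736 - sqrt(676313)/55678736 ≈ -0.00014960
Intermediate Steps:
M = 96 (M = 8 - 2*(-44) = 8 + 88 = 96)
d(Q, a) = a*Q**2 (d(Q, a) = Q**2*a = a*Q**2)
1/((-8131 + 624) + sqrt(d(-83, M) + 14969)) = 1/((-8131 + 624) + sqrt(96*(-83)**2 + 14969)) = 1/(-7507 + sqrt(96*6889 + 14969)) = 1/(-7507 + sqrt(661344 + 14969)) = 1/(-7507 + sqrt(676313))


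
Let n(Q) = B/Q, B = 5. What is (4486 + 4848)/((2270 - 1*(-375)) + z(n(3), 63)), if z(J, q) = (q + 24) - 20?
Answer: 4667/1356 ≈ 3.4417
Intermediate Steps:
n(Q) = 5/Q
z(J, q) = 4 + q (z(J, q) = (24 + q) - 20 = 4 + q)
(4486 + 4848)/((2270 - 1*(-375)) + z(n(3), 63)) = (4486 + 4848)/((2270 - 1*(-375)) + (4 + 63)) = 9334/((2270 + 375) + 67) = 9334/(2645 + 67) = 9334/2712 = 9334*(1/2712) = 4667/1356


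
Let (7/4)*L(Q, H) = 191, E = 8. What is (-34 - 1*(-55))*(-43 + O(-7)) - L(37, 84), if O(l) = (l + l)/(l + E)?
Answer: -9143/7 ≈ -1306.1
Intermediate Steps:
L(Q, H) = 764/7 (L(Q, H) = (4/7)*191 = 764/7)
O(l) = 2*l/(8 + l) (O(l) = (l + l)/(l + 8) = (2*l)/(8 + l) = 2*l/(8 + l))
(-34 - 1*(-55))*(-43 + O(-7)) - L(37, 84) = (-34 - 1*(-55))*(-43 + 2*(-7)/(8 - 7)) - 1*764/7 = (-34 + 55)*(-43 + 2*(-7)/1) - 764/7 = 21*(-43 + 2*(-7)*1) - 764/7 = 21*(-43 - 14) - 764/7 = 21*(-57) - 764/7 = -1197 - 764/7 = -9143/7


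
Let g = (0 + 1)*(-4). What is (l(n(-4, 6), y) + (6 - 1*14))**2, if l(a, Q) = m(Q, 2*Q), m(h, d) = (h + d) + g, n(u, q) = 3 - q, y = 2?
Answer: 36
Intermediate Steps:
g = -4 (g = 1*(-4) = -4)
m(h, d) = -4 + d + h (m(h, d) = (h + d) - 4 = (d + h) - 4 = -4 + d + h)
l(a, Q) = -4 + 3*Q (l(a, Q) = -4 + 2*Q + Q = -4 + 3*Q)
(l(n(-4, 6), y) + (6 - 1*14))**2 = ((-4 + 3*2) + (6 - 1*14))**2 = ((-4 + 6) + (6 - 14))**2 = (2 - 8)**2 = (-6)**2 = 36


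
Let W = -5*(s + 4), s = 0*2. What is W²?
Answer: 400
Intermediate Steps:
s = 0
W = -20 (W = -5*(0 + 4) = -5*4 = -20)
W² = (-20)² = 400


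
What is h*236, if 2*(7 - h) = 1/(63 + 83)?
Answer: 120537/73 ≈ 1651.2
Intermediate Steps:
h = 2043/292 (h = 7 - 1/(2*(63 + 83)) = 7 - 1/2/146 = 7 - 1/2*1/146 = 7 - 1/292 = 2043/292 ≈ 6.9966)
h*236 = (2043/292)*236 = 120537/73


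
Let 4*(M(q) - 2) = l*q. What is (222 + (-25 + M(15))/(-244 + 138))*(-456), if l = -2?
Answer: -5372250/53 ≈ -1.0136e+5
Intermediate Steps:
M(q) = 2 - q/2 (M(q) = 2 + (-2*q)/4 = 2 - q/2)
(222 + (-25 + M(15))/(-244 + 138))*(-456) = (222 + (-25 + (2 - ½*15))/(-244 + 138))*(-456) = (222 + (-25 + (2 - 15/2))/(-106))*(-456) = (222 + (-25 - 11/2)*(-1/106))*(-456) = (222 - 61/2*(-1/106))*(-456) = (222 + 61/212)*(-456) = (47125/212)*(-456) = -5372250/53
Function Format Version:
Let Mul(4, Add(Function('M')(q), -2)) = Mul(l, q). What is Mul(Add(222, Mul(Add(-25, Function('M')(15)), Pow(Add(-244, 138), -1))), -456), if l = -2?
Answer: Rational(-5372250, 53) ≈ -1.0136e+5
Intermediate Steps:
Function('M')(q) = Add(2, Mul(Rational(-1, 2), q)) (Function('M')(q) = Add(2, Mul(Rational(1, 4), Mul(-2, q))) = Add(2, Mul(Rational(-1, 2), q)))
Mul(Add(222, Mul(Add(-25, Function('M')(15)), Pow(Add(-244, 138), -1))), -456) = Mul(Add(222, Mul(Add(-25, Add(2, Mul(Rational(-1, 2), 15))), Pow(Add(-244, 138), -1))), -456) = Mul(Add(222, Mul(Add(-25, Add(2, Rational(-15, 2))), Pow(-106, -1))), -456) = Mul(Add(222, Mul(Add(-25, Rational(-11, 2)), Rational(-1, 106))), -456) = Mul(Add(222, Mul(Rational(-61, 2), Rational(-1, 106))), -456) = Mul(Add(222, Rational(61, 212)), -456) = Mul(Rational(47125, 212), -456) = Rational(-5372250, 53)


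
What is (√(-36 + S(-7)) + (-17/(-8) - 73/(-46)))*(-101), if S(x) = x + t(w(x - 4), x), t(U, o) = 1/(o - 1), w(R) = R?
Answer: -68983/184 - 101*I*√690/4 ≈ -374.91 - 663.26*I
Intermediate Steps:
t(U, o) = 1/(-1 + o)
S(x) = x + 1/(-1 + x)
(√(-36 + S(-7)) + (-17/(-8) - 73/(-46)))*(-101) = (√(-36 + (1 - 7*(-1 - 7))/(-1 - 7)) + (-17/(-8) - 73/(-46)))*(-101) = (√(-36 + (1 - 7*(-8))/(-8)) + (-17*(-⅛) - 73*(-1/46)))*(-101) = (√(-36 - (1 + 56)/8) + (17/8 + 73/46))*(-101) = (√(-36 - ⅛*57) + 683/184)*(-101) = (√(-36 - 57/8) + 683/184)*(-101) = (√(-345/8) + 683/184)*(-101) = (I*√690/4 + 683/184)*(-101) = (683/184 + I*√690/4)*(-101) = -68983/184 - 101*I*√690/4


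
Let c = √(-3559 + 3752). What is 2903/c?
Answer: 2903*√193/193 ≈ 208.96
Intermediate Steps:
c = √193 ≈ 13.892
2903/c = 2903/(√193) = 2903*(√193/193) = 2903*√193/193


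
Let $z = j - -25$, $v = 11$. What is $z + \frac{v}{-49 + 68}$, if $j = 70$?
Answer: $\frac{1816}{19} \approx 95.579$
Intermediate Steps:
$z = 95$ ($z = 70 - -25 = 70 + 25 = 95$)
$z + \frac{v}{-49 + 68} = 95 + \frac{11}{-49 + 68} = 95 + \frac{11}{19} = \frac{1816}{19}$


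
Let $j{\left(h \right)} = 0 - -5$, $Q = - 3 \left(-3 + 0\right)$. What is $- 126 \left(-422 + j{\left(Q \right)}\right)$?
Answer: $52542$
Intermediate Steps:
$Q = 9$ ($Q = \left(-3\right) \left(-3\right) = 9$)
$j{\left(h \right)} = 5$ ($j{\left(h \right)} = 0 + 5 = 5$)
$- 126 \left(-422 + j{\left(Q \right)}\right) = - 126 \left(-422 + 5\right) = \left(-126\right) \left(-417\right) = 52542$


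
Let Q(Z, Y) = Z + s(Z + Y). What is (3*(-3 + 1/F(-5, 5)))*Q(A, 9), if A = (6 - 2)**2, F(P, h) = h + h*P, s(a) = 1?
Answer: -3111/20 ≈ -155.55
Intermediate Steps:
F(P, h) = h + P*h
A = 16 (A = 4**2 = 16)
Q(Z, Y) = 1 + Z (Q(Z, Y) = Z + 1 = 1 + Z)
(3*(-3 + 1/F(-5, 5)))*Q(A, 9) = (3*(-3 + 1/(5*(1 - 5))))*(1 + 16) = (3*(-3 + 1/(5*(-4))))*17 = (3*(-3 + 1/(-20)))*17 = (3*(-3 - 1/20))*17 = (3*(-61/20))*17 = -183/20*17 = -3111/20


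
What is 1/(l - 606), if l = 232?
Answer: -1/374 ≈ -0.0026738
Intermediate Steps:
1/(l - 606) = 1/(232 - 606) = 1/(-374) = -1/374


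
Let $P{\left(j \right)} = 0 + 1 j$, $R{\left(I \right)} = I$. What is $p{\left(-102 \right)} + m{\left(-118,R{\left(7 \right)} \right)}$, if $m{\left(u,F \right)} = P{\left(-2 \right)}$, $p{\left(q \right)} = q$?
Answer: $-104$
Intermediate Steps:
$P{\left(j \right)} = j$ ($P{\left(j \right)} = 0 + j = j$)
$m{\left(u,F \right)} = -2$
$p{\left(-102 \right)} + m{\left(-118,R{\left(7 \right)} \right)} = -102 - 2 = -104$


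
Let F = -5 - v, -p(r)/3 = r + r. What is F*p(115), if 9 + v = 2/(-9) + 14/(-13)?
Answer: -142600/39 ≈ -3656.4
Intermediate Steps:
v = -1205/117 (v = -9 + (2/(-9) + 14/(-13)) = -9 + (2*(-1/9) + 14*(-1/13)) = -9 + (-2/9 - 14/13) = -9 - 152/117 = -1205/117 ≈ -10.299)
p(r) = -6*r (p(r) = -3*(r + r) = -6*r)
F = 620/117 (F = -5 - 1*(-1205/117) = -5 + 1205/117 = 620/117 ≈ 5.2991)
F*p(115) = 620*(-6*115)/117 = (620/117)*(-690) = -142600/39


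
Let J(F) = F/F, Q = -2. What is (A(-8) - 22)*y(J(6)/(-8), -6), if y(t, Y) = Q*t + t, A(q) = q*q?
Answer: 21/4 ≈ 5.2500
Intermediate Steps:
J(F) = 1
A(q) = q²
y(t, Y) = -t (y(t, Y) = -2*t + t = -t)
(A(-8) - 22)*y(J(6)/(-8), -6) = ((-8)² - 22)*(-1/(-8)) = (64 - 22)*(-(-1)/8) = 42*(-1*(-⅛)) = 42*(⅛) = 21/4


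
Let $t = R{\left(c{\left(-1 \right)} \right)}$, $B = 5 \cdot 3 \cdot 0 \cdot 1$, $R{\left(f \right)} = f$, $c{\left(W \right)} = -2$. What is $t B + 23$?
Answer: $23$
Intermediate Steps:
$B = 0$ ($B = 15 \cdot 0 \cdot 1 = 0 \cdot 1 = 0$)
$t = -2$
$t B + 23 = \left(-2\right) 0 + 23 = 0 + 23 = 23$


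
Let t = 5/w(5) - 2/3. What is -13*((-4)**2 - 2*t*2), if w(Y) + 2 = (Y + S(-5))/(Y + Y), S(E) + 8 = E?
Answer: -7046/21 ≈ -335.52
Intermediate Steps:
S(E) = -8 + E
w(Y) = -2 + (-13 + Y)/(2*Y) (w(Y) = -2 + (Y + (-8 - 5))/(Y + Y) = -2 + (Y - 13)/((2*Y)) = -2 + (-13 + Y)*(1/(2*Y)) = -2 + (-13 + Y)/(2*Y))
t = -103/42 (t = 5/(((1/2)*(-13 - 3*5)/5)) - 2/3 = 5/(((1/2)*(1/5)*(-13 - 15))) - 2*1/3 = 5/(((1/2)*(1/5)*(-28))) - 2/3 = 5/(-14/5) - 2/3 = 5*(-5/14) - 2/3 = -25/14 - 2/3 = -103/42 ≈ -2.4524)
-13*((-4)**2 - 2*t*2) = -13*((-4)**2 - 2*(-103/42)*2) = -13*(16 + (103/21)*2) = -13*(16 + 206/21) = -13*542/21 = -7046/21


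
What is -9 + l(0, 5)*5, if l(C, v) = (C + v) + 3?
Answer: 31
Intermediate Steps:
l(C, v) = 3 + C + v
-9 + l(0, 5)*5 = -9 + (3 + 0 + 5)*5 = -9 + 8*5 = -9 + 40 = 31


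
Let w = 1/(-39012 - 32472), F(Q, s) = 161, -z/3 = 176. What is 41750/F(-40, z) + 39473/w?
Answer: -454291715302/161 ≈ -2.8217e+9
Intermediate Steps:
z = -528 (z = -3*176 = -528)
w = -1/71484 (w = 1/(-71484) = -1/71484 ≈ -1.3989e-5)
41750/F(-40, z) + 39473/w = 41750/161 + 39473/(-1/71484) = 41750*(1/161) + 39473*(-71484) = 41750/161 - 2821687932 = -454291715302/161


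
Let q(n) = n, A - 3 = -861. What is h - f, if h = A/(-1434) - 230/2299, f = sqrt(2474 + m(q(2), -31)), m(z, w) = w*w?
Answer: 273787/549461 - sqrt(3435) ≈ -58.111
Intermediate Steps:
A = -858 (A = 3 - 861 = -858)
m(z, w) = w**2
f = sqrt(3435) (f = sqrt(2474 + (-31)**2) = sqrt(2474 + 961) = sqrt(3435) ≈ 58.609)
h = 273787/549461 (h = -858/(-1434) - 230/2299 = -858*(-1/1434) - 230*1/2299 = 143/239 - 230/2299 = 273787/549461 ≈ 0.49828)
h - f = 273787/549461 - sqrt(3435)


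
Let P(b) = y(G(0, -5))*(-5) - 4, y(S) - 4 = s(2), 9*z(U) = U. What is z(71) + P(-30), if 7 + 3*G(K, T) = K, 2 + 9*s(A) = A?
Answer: -145/9 ≈ -16.111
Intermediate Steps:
s(A) = -2/9 + A/9
z(U) = U/9
G(K, T) = -7/3 + K/3
y(S) = 4 (y(S) = 4 + (-2/9 + (⅑)*2) = 4 + (-2/9 + 2/9) = 4 + 0 = 4)
P(b) = -24 (P(b) = 4*(-5) - 4 = -20 - 4 = -24)
z(71) + P(-30) = (⅑)*71 - 24 = 71/9 - 24 = -145/9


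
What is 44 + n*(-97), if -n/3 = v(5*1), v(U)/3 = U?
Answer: 4409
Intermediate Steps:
v(U) = 3*U
n = -45 (n = -9*5*1 = -9*5 = -3*15 = -45)
44 + n*(-97) = 44 - 45*(-97) = 44 + 4365 = 4409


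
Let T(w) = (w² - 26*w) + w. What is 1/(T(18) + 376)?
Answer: 1/250 ≈ 0.0040000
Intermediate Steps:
T(w) = w² - 25*w
1/(T(18) + 376) = 1/(18*(-25 + 18) + 376) = 1/(18*(-7) + 376) = 1/(-126 + 376) = 1/250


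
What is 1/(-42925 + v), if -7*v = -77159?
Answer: -7/223316 ≈ -3.1346e-5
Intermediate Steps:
v = 77159/7 (v = -1/7*(-77159) = 77159/7 ≈ 11023.)
1/(-42925 + v) = 1/(-42925 + 77159/7) = 1/(-223316/7) = -7/223316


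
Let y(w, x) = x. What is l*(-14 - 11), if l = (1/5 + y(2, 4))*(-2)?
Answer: 210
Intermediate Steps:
l = -42/5 (l = (1/5 + 4)*(-2) = (1*(⅕) + 4)*(-2) = (⅕ + 4)*(-2) = (21/5)*(-2) = -42/5 ≈ -8.4000)
l*(-14 - 11) = -42*(-14 - 11)/5 = -42/5*(-25) = 210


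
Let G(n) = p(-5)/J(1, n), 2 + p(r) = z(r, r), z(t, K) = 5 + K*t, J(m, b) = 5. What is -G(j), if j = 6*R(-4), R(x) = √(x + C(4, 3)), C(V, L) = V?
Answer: -28/5 ≈ -5.6000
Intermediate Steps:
R(x) = √(4 + x) (R(x) = √(x + 4) = √(4 + x))
j = 0 (j = 6*√(4 - 4) = 6*√0 = 6*0 = 0)
p(r) = 3 + r² (p(r) = -2 + (5 + r*r) = -2 + (5 + r²) = 3 + r²)
G(n) = 28/5 (G(n) = (3 + (-5)²)/5 = (3 + 25)*(⅕) = 28*(⅕) = 28/5)
-G(j) = -1*28/5 = -28/5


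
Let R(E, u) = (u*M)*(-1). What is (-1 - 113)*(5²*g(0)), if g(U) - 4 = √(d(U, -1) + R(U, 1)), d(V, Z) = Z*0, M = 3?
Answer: -11400 - 2850*I*√3 ≈ -11400.0 - 4936.3*I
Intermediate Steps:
R(E, u) = -3*u (R(E, u) = (u*3)*(-1) = (3*u)*(-1) = -3*u)
d(V, Z) = 0
g(U) = 4 + I*√3 (g(U) = 4 + √(0 - 3*1) = 4 + √(0 - 3) = 4 + √(-3) = 4 + I*√3)
(-1 - 113)*(5²*g(0)) = (-1 - 113)*(5²*(4 + I*√3)) = -2850*(4 + I*√3) = -114*(100 + 25*I*√3) = -11400 - 2850*I*√3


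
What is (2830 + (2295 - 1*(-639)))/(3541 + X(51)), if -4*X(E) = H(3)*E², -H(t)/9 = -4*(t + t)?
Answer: -5764/136913 ≈ -0.042100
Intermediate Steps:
H(t) = 72*t (H(t) = -(-36)*(t + t) = -(-36)*2*t = -(-72)*t = 72*t)
X(E) = -54*E² (X(E) = -72*3*E²/4 = -54*E²)
(2830 + (2295 - 1*(-639)))/(3541 + X(51)) = (2830 + (2295 - 1*(-639)))/(3541 - 54*51²) = (2830 + (2295 + 639))/(3541 - 54*2601) = (2830 + 2934)/(3541 - 140454) = 5764/(-136913) = 5764*(-1/136913) = -5764/136913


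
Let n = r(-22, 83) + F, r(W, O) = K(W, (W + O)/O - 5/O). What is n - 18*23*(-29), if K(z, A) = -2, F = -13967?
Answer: -1963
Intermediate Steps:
r(W, O) = -2
n = -13969 (n = -2 - 13967 = -13969)
n - 18*23*(-29) = -13969 - 18*23*(-29) = -13969 - 414*(-29) = -13969 - 1*(-12006) = -13969 + 12006 = -1963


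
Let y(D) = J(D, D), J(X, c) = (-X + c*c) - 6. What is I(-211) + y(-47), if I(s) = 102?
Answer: 2352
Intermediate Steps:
J(X, c) = -6 + c² - X (J(X, c) = (-X + c²) - 6 = (c² - X) - 6 = -6 + c² - X)
y(D) = -6 + D² - D
I(-211) + y(-47) = 102 + (-6 + (-47)² - 1*(-47)) = 102 + (-6 + 2209 + 47) = 102 + 2250 = 2352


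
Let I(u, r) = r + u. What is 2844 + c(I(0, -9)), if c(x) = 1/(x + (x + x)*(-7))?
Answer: 332749/117 ≈ 2844.0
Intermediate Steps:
c(x) = -1/(13*x) (c(x) = 1/(x + (2*x)*(-7)) = 1/(x - 14*x) = 1/(-13*x) = -1/(13*x))
2844 + c(I(0, -9)) = 2844 - 1/(13*(-9 + 0)) = 2844 - 1/13/(-9) = 2844 - 1/13*(-⅑) = 2844 + 1/117 = 332749/117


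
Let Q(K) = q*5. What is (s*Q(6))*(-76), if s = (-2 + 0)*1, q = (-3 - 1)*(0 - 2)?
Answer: 6080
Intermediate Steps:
q = 8 (q = -4*(-2) = 8)
Q(K) = 40 (Q(K) = 8*5 = 40)
s = -2 (s = -2*1 = -2)
(s*Q(6))*(-76) = -2*40*(-76) = -80*(-76) = 6080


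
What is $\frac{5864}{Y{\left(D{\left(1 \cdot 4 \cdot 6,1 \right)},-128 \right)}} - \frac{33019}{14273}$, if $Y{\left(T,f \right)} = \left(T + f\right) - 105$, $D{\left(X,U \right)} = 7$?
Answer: $- \frac{6511369}{230407} \approx -28.26$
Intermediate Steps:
$Y{\left(T,f \right)} = -105 + T + f$
$\frac{5864}{Y{\left(D{\left(1 \cdot 4 \cdot 6,1 \right)},-128 \right)}} - \frac{33019}{14273} = \frac{5864}{-105 + 7 - 128} - \frac{33019}{14273} = \frac{5864}{-226} - \frac{4717}{2039} = 5864 \left(- \frac{1}{226}\right) - \frac{4717}{2039} = - \frac{2932}{113} - \frac{4717}{2039} = - \frac{6511369}{230407}$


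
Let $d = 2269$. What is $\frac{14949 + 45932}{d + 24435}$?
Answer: $\frac{60881}{26704} \approx 2.2798$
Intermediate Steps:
$\frac{14949 + 45932}{d + 24435} = \frac{14949 + 45932}{2269 + 24435} = \frac{60881}{26704}$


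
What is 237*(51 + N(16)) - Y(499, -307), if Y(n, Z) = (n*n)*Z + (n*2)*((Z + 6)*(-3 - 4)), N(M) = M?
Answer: 74356400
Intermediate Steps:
Y(n, Z) = Z*n**2 + 2*n*(-42 - 7*Z) (Y(n, Z) = n**2*Z + (2*n)*((6 + Z)*(-7)) = Z*n**2 + (2*n)*(-42 - 7*Z) = Z*n**2 + 2*n*(-42 - 7*Z))
237*(51 + N(16)) - Y(499, -307) = 237*(51 + 16) - 499*(-84 - 14*(-307) - 307*499) = 237*67 - 499*(-84 + 4298 - 153193) = 15879 - 499*(-148979) = 15879 - 1*(-74340521) = 15879 + 74340521 = 74356400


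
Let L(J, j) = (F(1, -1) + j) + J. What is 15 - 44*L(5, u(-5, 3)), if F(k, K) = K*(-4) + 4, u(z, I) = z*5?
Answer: 543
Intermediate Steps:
u(z, I) = 5*z
F(k, K) = 4 - 4*K (F(k, K) = -4*K + 4 = 4 - 4*K)
L(J, j) = 8 + J + j (L(J, j) = ((4 - 4*(-1)) + j) + J = ((4 + 4) + j) + J = (8 + j) + J = 8 + J + j)
15 - 44*L(5, u(-5, 3)) = 15 - 44*(8 + 5 + 5*(-5)) = 15 - 44*(8 + 5 - 25) = 15 - 44*(-12) = 15 + 528 = 543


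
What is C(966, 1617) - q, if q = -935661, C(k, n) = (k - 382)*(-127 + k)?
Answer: 1425637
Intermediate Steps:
C(k, n) = (-382 + k)*(-127 + k)
C(966, 1617) - q = (48514 + 966² - 509*966) - 1*(-935661) = (48514 + 933156 - 491694) + 935661 = 489976 + 935661 = 1425637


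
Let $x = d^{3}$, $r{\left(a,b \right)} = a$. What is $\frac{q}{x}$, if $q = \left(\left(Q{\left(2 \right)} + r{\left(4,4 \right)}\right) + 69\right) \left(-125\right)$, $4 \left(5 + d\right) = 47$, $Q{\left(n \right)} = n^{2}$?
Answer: $- \frac{616000}{19683} \approx -31.296$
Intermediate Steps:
$d = \frac{27}{4}$ ($d = -5 + \frac{1}{4} \cdot 47 = -5 + \frac{47}{4} = \frac{27}{4} \approx 6.75$)
$x = \frac{19683}{64}$ ($x = \left(\frac{27}{4}\right)^{3} = \frac{19683}{64} \approx 307.55$)
$q = -9625$ ($q = \left(\left(2^{2} + 4\right) + 69\right) \left(-125\right) = \left(\left(4 + 4\right) + 69\right) \left(-125\right) = \left(8 + 69\right) \left(-125\right) = 77 \left(-125\right) = -9625$)
$\frac{q}{x} = - \frac{9625}{\frac{19683}{64}} = \left(-9625\right) \frac{64}{19683} = - \frac{616000}{19683}$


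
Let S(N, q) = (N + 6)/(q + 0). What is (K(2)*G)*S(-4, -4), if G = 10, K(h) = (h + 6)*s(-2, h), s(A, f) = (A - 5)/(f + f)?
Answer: 70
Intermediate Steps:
s(A, f) = (-5 + A)/(2*f) (s(A, f) = (-5 + A)/((2*f)) = (-5 + A)*(1/(2*f)) = (-5 + A)/(2*f))
K(h) = -7*(6 + h)/(2*h) (K(h) = (h + 6)*((-5 - 2)/(2*h)) = (6 + h)*((1/2)*(-7)/h) = (6 + h)*(-7/(2*h)) = -7*(6 + h)/(2*h))
S(N, q) = (6 + N)/q
(K(2)*G)*S(-4, -4) = ((-7/2 - 21/2)*10)*((6 - 4)/(-4)) = ((-7/2 - 21*1/2)*10)*(-1/4*2) = ((-7/2 - 21/2)*10)*(-1/2) = -14*10*(-1/2) = -140*(-1/2) = 70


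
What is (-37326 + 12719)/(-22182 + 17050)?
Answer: 24607/5132 ≈ 4.7948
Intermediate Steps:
(-37326 + 12719)/(-22182 + 17050) = -24607/(-5132) = -24607*(-1/5132) = 24607/5132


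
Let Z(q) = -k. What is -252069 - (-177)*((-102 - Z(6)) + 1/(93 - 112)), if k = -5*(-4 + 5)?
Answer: -5149329/19 ≈ -2.7102e+5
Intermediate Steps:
k = -5 (k = -5*1 = -5)
Z(q) = 5 (Z(q) = -1*(-5) = 5)
-252069 - (-177)*((-102 - Z(6)) + 1/(93 - 112)) = -252069 - (-177)*((-102 - 1*5) + 1/(93 - 112)) = -252069 - (-177)*((-102 - 5) + 1/(-19)) = -252069 - (-177)*(-107 - 1/19) = -252069 - (-177)*(-2034)/19 = -252069 - 1*360018/19 = -252069 - 360018/19 = -5149329/19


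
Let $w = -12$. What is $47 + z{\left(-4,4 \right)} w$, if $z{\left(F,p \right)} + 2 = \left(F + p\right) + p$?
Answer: $23$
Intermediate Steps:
$z{\left(F,p \right)} = -2 + F + 2 p$ ($z{\left(F,p \right)} = -2 + \left(\left(F + p\right) + p\right) = -2 + \left(F + 2 p\right) = -2 + F + 2 p$)
$47 + z{\left(-4,4 \right)} w = 47 + \left(-2 - 4 + 2 \cdot 4\right) \left(-12\right) = 47 + \left(-2 - 4 + 8\right) \left(-12\right) = 47 + 2 \left(-12\right) = 47 - 24 = 23$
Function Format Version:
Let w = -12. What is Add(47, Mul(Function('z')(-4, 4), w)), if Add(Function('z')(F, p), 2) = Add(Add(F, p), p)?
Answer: 23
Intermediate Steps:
Function('z')(F, p) = Add(-2, F, Mul(2, p)) (Function('z')(F, p) = Add(-2, Add(Add(F, p), p)) = Add(-2, Add(F, Mul(2, p))) = Add(-2, F, Mul(2, p)))
Add(47, Mul(Function('z')(-4, 4), w)) = Add(47, Mul(Add(-2, -4, Mul(2, 4)), -12)) = Add(47, Mul(Add(-2, -4, 8), -12)) = Add(47, Mul(2, -12)) = Add(47, -24) = 23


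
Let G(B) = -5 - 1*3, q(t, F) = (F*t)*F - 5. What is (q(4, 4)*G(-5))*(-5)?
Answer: 2360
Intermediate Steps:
q(t, F) = -5 + t*F² (q(t, F) = t*F² - 5 = -5 + t*F²)
G(B) = -8 (G(B) = -5 - 3 = -8)
(q(4, 4)*G(-5))*(-5) = ((-5 + 4*4²)*(-8))*(-5) = ((-5 + 4*16)*(-8))*(-5) = ((-5 + 64)*(-8))*(-5) = (59*(-8))*(-5) = -472*(-5) = 2360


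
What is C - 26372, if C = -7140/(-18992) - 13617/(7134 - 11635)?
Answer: -563516678455/21370748 ≈ -26369.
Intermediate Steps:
C = 72687801/21370748 (C = -7140*(-1/18992) - 13617/(-4501) = 1785/4748 - 13617*(-1/4501) = 1785/4748 + 13617/4501 = 72687801/21370748 ≈ 3.4013)
C - 26372 = 72687801/21370748 - 26372 = -563516678455/21370748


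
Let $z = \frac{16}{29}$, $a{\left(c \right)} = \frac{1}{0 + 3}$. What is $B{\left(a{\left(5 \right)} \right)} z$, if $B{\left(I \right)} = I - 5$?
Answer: $- \frac{224}{87} \approx -2.5747$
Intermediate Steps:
$a{\left(c \right)} = \frac{1}{3}$
$z = \frac{16}{29}$ ($z = 16 \cdot \frac{1}{29} = \frac{16}{29} \approx 0.55172$)
$B{\left(I \right)} = -5 + I$ ($B{\left(I \right)} = I - 5 = -5 + I$)
$B{\left(a{\left(5 \right)} \right)} z = \left(-5 + \frac{1}{3}\right) \frac{16}{29} = \left(- \frac{14}{3}\right) \frac{16}{29} = - \frac{224}{87}$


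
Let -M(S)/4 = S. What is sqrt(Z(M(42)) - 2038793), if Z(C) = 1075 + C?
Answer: I*sqrt(2037886) ≈ 1427.5*I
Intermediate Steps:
M(S) = -4*S
sqrt(Z(M(42)) - 2038793) = sqrt((1075 - 4*42) - 2038793) = sqrt((1075 - 168) - 2038793) = sqrt(907 - 2038793) = sqrt(-2037886) = I*sqrt(2037886)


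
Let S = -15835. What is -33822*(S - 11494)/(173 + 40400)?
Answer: 924321438/40573 ≈ 22782.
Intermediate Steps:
-33822*(S - 11494)/(173 + 40400) = -33822*(-15835 - 11494)/(173 + 40400) = -33822/(40573/(-27329)) = -33822/(40573*(-1/27329)) = -33822/(-40573/27329) = -33822*(-27329/40573) = 924321438/40573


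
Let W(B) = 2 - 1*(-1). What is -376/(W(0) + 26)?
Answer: -376/29 ≈ -12.966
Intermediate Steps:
W(B) = 3 (W(B) = 2 + 1 = 3)
-376/(W(0) + 26) = -376/(3 + 26) = -376/29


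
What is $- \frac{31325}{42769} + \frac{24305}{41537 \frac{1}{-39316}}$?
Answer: $- \frac{40870304573745}{1776495953} \approx -23006.0$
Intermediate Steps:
$- \frac{31325}{42769} + \frac{24305}{41537 \frac{1}{-39316}} = \left(-31325\right) \frac{1}{42769} + \frac{24305}{41537 \left(- \frac{1}{39316}\right)} = - \frac{31325}{42769} + \frac{24305}{- \frac{41537}{39316}} = - \frac{31325}{42769} + 24305 \left(- \frac{39316}{41537}\right) = - \frac{31325}{42769} - \frac{955575380}{41537} = - \frac{40870304573745}{1776495953}$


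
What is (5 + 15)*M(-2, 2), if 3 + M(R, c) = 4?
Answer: 20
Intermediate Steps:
M(R, c) = 1 (M(R, c) = -3 + 4 = 1)
(5 + 15)*M(-2, 2) = (5 + 15)*1 = 20*1 = 20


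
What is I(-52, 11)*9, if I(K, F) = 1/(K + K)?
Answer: -9/104 ≈ -0.086538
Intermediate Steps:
I(K, F) = 1/(2*K)
I(-52, 11)*9 = ((½)/(-52))*9 = ((½)*(-1/52))*9 = -1/104*9 = -9/104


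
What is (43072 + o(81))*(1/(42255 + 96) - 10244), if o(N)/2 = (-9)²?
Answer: -18756796061462/42351 ≈ -4.4289e+8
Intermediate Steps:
o(N) = 162 (o(N) = 2*(-9)² = 2*81 = 162)
(43072 + o(81))*(1/(42255 + 96) - 10244) = (43072 + 162)*(1/(42255 + 96) - 10244) = 43234*(1/42351 - 10244) = 43234*(-433843643/42351) = -18756796061462/42351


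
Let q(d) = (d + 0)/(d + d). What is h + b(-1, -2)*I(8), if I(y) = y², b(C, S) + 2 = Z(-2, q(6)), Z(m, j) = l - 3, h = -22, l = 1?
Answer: -278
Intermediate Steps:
q(d) = ½ (q(d) = d/((2*d)) = d*(1/(2*d)) = ½)
Z(m, j) = -2 (Z(m, j) = 1 - 3 = -2)
b(C, S) = -4 (b(C, S) = -2 - 2 = -4)
h + b(-1, -2)*I(8) = -22 - 4*8² = -22 - 4*64 = -22 - 256 = -278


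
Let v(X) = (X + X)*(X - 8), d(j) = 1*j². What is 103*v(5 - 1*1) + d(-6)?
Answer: -3260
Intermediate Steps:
d(j) = j²
v(X) = 2*X*(-8 + X) (v(X) = (2*X)*(-8 + X) = 2*X*(-8 + X))
103*v(5 - 1*1) + d(-6) = 103*(2*(5 - 1*1)*(-8 + (5 - 1*1))) + (-6)² = 103*(2*(5 - 1)*(-8 + (5 - 1))) + 36 = 103*(2*4*(-8 + 4)) + 36 = 103*(2*4*(-4)) + 36 = 103*(-32) + 36 = -3296 + 36 = -3260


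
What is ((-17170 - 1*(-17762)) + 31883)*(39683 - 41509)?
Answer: -59299350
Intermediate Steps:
((-17170 - 1*(-17762)) + 31883)*(39683 - 41509) = ((-17170 + 17762) + 31883)*(-1826) = (592 + 31883)*(-1826) = 32475*(-1826) = -59299350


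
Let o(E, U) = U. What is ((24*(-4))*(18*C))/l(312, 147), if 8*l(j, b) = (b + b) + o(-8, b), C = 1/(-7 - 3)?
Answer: 768/245 ≈ 3.1347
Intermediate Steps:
C = -⅒ (C = 1/(-10) = -⅒ ≈ -0.10000)
l(j, b) = 3*b/8 (l(j, b) = ((b + b) + b)/8 = (2*b + b)/8 = (3*b)/8 = 3*b/8)
((24*(-4))*(18*C))/l(312, 147) = ((24*(-4))*(18*(-⅒)))/(((3/8)*147)) = (-96*(-9/5))/(441/8) = (864/5)*(8/441) = 768/245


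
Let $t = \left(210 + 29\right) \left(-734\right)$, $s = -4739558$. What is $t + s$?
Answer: $-4914984$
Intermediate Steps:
$t = -175426$ ($t = 239 \left(-734\right) = -175426$)
$t + s = -175426 - 4739558 = -4914984$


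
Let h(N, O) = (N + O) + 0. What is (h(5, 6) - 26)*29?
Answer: -435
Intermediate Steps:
h(N, O) = N + O
(h(5, 6) - 26)*29 = ((5 + 6) - 26)*29 = (11 - 26)*29 = -15*29 = -435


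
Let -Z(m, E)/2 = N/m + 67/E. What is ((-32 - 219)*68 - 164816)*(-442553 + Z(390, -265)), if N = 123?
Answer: 277299530832144/3445 ≈ 8.0493e+10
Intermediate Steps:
Z(m, E) = -246/m - 134/E (Z(m, E) = -2*(123/m + 67/E) = -2*(67/E + 123/m) = -246/m - 134/E)
((-32 - 219)*68 - 164816)*(-442553 + Z(390, -265)) = ((-32 - 219)*68 - 164816)*(-442553 + (-246/390 - 134/(-265))) = (-251*68 - 164816)*(-442553 + (-246*1/390 - 134*(-1/265))) = (-17068 - 164816)*(-442553 + (-41/65 + 134/265)) = -181884*(-442553 - 431/3445) = -181884*(-1524595516/3445) = 277299530832144/3445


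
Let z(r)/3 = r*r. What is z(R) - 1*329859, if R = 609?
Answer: 782784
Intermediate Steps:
z(r) = 3*r² (z(r) = 3*(r*r) = 3*r²)
z(R) - 1*329859 = 3*609² - 1*329859 = 3*370881 - 329859 = 1112643 - 329859 = 782784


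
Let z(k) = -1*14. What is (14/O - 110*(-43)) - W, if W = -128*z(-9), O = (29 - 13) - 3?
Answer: 38208/13 ≈ 2939.1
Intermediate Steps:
z(k) = -14
O = 13 (O = 16 - 3 = 13)
W = 1792 (W = -128*(-14) = 1792)
(14/O - 110*(-43)) - W = (14/13 - 110*(-43)) - 1*1792 = (14*(1/13) + 4730) - 1792 = (14/13 + 4730) - 1792 = 61504/13 - 1792 = 38208/13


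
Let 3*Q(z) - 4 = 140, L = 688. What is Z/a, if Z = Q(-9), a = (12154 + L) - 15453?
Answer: -48/2611 ≈ -0.018384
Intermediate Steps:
Q(z) = 48 (Q(z) = 4/3 + (⅓)*140 = 4/3 + 140/3 = 48)
a = -2611 (a = (12154 + 688) - 15453 = 12842 - 15453 = -2611)
Z = 48
Z/a = 48/(-2611) = 48*(-1/2611) = -48/2611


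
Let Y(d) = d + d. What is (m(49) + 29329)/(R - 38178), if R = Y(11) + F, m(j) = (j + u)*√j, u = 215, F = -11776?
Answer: -31177/49932 ≈ -0.62439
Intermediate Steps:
Y(d) = 2*d
m(j) = √j*(215 + j) (m(j) = (j + 215)*√j = (215 + j)*√j = √j*(215 + j))
R = -11754 (R = 2*11 - 11776 = 22 - 11776 = -11754)
(m(49) + 29329)/(R - 38178) = (√49*(215 + 49) + 29329)/(-11754 - 38178) = (7*264 + 29329)/(-49932) = (1848 + 29329)*(-1/49932) = 31177*(-1/49932) = -31177/49932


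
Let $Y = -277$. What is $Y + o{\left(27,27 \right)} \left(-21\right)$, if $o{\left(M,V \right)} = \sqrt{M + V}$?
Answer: $-277 - 63 \sqrt{6} \approx -431.32$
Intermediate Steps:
$Y + o{\left(27,27 \right)} \left(-21\right) = -277 + \sqrt{27 + 27} \left(-21\right) = -277 + \sqrt{54} \left(-21\right) = -277 + 3 \sqrt{6} \left(-21\right) = -277 - 63 \sqrt{6}$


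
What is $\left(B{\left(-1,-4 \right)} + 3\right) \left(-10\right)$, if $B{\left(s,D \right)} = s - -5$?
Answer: $-70$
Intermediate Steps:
$B{\left(s,D \right)} = 5 + s$ ($B{\left(s,D \right)} = s + 5 = 5 + s$)
$\left(B{\left(-1,-4 \right)} + 3\right) \left(-10\right) = \left(\left(5 - 1\right) + 3\right) \left(-10\right) = \left(4 + 3\right) \left(-10\right) = 7 \left(-10\right) = -70$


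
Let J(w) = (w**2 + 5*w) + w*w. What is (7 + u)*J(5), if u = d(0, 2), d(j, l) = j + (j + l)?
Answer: 675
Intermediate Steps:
d(j, l) = l + 2*j
u = 2 (u = 2 + 2*0 = 2 + 0 = 2)
J(w) = 2*w**2 + 5*w (J(w) = (w**2 + 5*w) + w**2 = 2*w**2 + 5*w)
(7 + u)*J(5) = (7 + 2)*(5*(5 + 2*5)) = 9*(5*(5 + 10)) = 9*(5*15) = 9*75 = 675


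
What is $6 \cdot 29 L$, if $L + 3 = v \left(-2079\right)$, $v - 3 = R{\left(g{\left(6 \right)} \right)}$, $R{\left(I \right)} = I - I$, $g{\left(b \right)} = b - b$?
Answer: $-1085760$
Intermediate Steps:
$g{\left(b \right)} = 0$
$R{\left(I \right)} = 0$
$v = 3$ ($v = 3 + 0 = 3$)
$L = -6240$ ($L = -3 + 3 \left(-2079\right) = -3 - 6237 = -6240$)
$6 \cdot 29 L = 6 \cdot 29 \left(-6240\right) = 174 \left(-6240\right) = -1085760$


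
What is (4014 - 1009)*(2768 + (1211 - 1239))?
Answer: 8233700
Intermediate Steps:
(4014 - 1009)*(2768 + (1211 - 1239)) = 3005*(2768 - 28) = 3005*2740 = 8233700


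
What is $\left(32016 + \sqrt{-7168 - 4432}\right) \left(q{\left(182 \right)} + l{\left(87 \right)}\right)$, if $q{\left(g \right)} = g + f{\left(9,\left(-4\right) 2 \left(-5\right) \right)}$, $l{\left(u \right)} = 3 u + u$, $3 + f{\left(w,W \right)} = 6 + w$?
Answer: $17352672 + 10840 i \sqrt{29} \approx 1.7353 \cdot 10^{7} + 58375.0 i$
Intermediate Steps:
$f{\left(w,W \right)} = 3 + w$ ($f{\left(w,W \right)} = -3 + \left(6 + w\right) = 3 + w$)
$l{\left(u \right)} = 4 u$
$q{\left(g \right)} = 12 + g$ ($q{\left(g \right)} = g + \left(3 + 9\right) = g + 12 = 12 + g$)
$\left(32016 + \sqrt{-7168 - 4432}\right) \left(q{\left(182 \right)} + l{\left(87 \right)}\right) = \left(32016 + \sqrt{-7168 - 4432}\right) \left(\left(12 + 182\right) + 4 \cdot 87\right) = \left(32016 + \sqrt{-11600}\right) \left(194 + 348\right) = \left(32016 + 20 i \sqrt{29}\right) 542 = 17352672 + 10840 i \sqrt{29}$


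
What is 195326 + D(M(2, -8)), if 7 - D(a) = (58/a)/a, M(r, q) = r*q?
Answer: 25002595/128 ≈ 1.9533e+5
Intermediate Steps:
M(r, q) = q*r
D(a) = 7 - 58/a**2 (D(a) = 7 - 58/a/a = 7 - 58/a**2)
195326 + D(M(2, -8)) = 195326 + (7 - 58/(-8*2)**2) = 195326 + (7 - 58/(-16)**2) = 195326 + (7 - 58*1/256) = 195326 + (7 - 29/128) = 195326 + 867/128 = 25002595/128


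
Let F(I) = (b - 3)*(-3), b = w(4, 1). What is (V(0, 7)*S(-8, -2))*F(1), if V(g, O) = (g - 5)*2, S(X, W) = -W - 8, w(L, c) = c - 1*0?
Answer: 360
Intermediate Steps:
w(L, c) = c (w(L, c) = c + 0 = c)
b = 1
F(I) = 6 (F(I) = (1 - 3)*(-3) = -2*(-3) = 6)
S(X, W) = -8 - W
V(g, O) = -10 + 2*g (V(g, O) = (-5 + g)*2 = -10 + 2*g)
(V(0, 7)*S(-8, -2))*F(1) = ((-10 + 2*0)*(-8 - 1*(-2)))*6 = ((-10 + 0)*(-8 + 2))*6 = -10*(-6)*6 = 60*6 = 360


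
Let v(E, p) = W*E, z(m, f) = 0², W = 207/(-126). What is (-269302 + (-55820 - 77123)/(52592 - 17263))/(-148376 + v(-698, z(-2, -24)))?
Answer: 9514303301/5201463435 ≈ 1.8292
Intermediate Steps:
W = -23/14 (W = 207*(-1/126) = -23/14 ≈ -1.6429)
z(m, f) = 0
v(E, p) = -23*E/14
(-269302 + (-55820 - 77123)/(52592 - 17263))/(-148376 + v(-698, z(-2, -24))) = (-269302 + (-55820 - 77123)/(52592 - 17263))/(-148376 - 23/14*(-698)) = (-269302 - 132943/35329)/(-148376 + 8027/7) = (-269302 - 132943*1/35329)/(-1030605/7) = (-269302 - 132943/35329)*(-7/1030605) = -9514303301/35329*(-7/1030605) = 9514303301/5201463435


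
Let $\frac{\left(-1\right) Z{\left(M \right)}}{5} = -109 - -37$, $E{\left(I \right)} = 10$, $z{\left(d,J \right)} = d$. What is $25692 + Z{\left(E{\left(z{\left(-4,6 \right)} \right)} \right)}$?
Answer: $26052$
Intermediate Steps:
$Z{\left(M \right)} = 360$ ($Z{\left(M \right)} = - 5 \left(-109 - -37\right) = - 5 \left(-109 + 37\right) = \left(-5\right) \left(-72\right) = 360$)
$25692 + Z{\left(E{\left(z{\left(-4,6 \right)} \right)} \right)} = 25692 + 360 = 26052$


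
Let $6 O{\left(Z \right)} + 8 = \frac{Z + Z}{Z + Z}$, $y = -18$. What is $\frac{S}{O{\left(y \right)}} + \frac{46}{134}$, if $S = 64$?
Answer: $- \frac{25567}{469} \approx -54.514$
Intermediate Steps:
$O{\left(Z \right)} = - \frac{7}{6}$ ($O{\left(Z \right)} = - \frac{4}{3} + \frac{\left(Z + Z\right) \frac{1}{Z + Z}}{6} = - \frac{4}{3} + \frac{2 Z \frac{1}{2 Z}}{6} = - \frac{4}{3} + \frac{1}{6} \cdot 1 = - \frac{4}{3} + \frac{1}{6} = - \frac{7}{6}$)
$\frac{S}{O{\left(y \right)}} + \frac{46}{134} = \frac{64}{- \frac{7}{6}} + \frac{46}{134} = 64 \left(- \frac{6}{7}\right) + 46 \cdot \frac{1}{134} = - \frac{384}{7} + \frac{23}{67} = - \frac{25567}{469}$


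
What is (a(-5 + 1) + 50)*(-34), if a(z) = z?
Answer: -1564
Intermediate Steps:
(a(-5 + 1) + 50)*(-34) = ((-5 + 1) + 50)*(-34) = (-4 + 50)*(-34) = 46*(-34) = -1564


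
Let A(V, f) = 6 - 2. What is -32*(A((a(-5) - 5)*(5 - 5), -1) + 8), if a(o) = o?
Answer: -384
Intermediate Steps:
A(V, f) = 4
-32*(A((a(-5) - 5)*(5 - 5), -1) + 8) = -32*(4 + 8) = -32*12 = -384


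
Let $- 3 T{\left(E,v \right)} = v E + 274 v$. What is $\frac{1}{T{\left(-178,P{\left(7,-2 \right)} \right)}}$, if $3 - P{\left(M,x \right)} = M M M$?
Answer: $\frac{1}{10880} \approx 9.1912 \cdot 10^{-5}$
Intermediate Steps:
$P{\left(M,x \right)} = 3 - M^{3}$ ($P{\left(M,x \right)} = 3 - M M M = 3 - M^{2} M = 3 - M^{3}$)
$T{\left(E,v \right)} = - \frac{274 v}{3} - \frac{E v}{3}$ ($T{\left(E,v \right)} = - \frac{v E + 274 v}{3} = - \frac{E v + 274 v}{3} = - \frac{274 v + E v}{3} = - \frac{274 v}{3} - \frac{E v}{3}$)
$\frac{1}{T{\left(-178,P{\left(7,-2 \right)} \right)}} = \frac{1}{\left(- \frac{1}{3}\right) \left(3 - 7^{3}\right) \left(274 - 178\right)} = \frac{1}{\left(- \frac{1}{3}\right) \left(3 - 343\right) 96} = \frac{1}{\left(- \frac{1}{3}\right) \left(-340\right) 96} = \frac{1}{10880}$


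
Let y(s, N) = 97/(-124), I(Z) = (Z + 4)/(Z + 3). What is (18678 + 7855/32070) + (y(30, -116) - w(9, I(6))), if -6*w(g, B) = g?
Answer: 7428025729/397668 ≈ 18679.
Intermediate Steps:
I(Z) = (4 + Z)/(3 + Z)
y(s, N) = -97/124 (y(s, N) = 97*(-1/124) = -97/124)
w(g, B) = -g/6
(18678 + 7855/32070) + (y(30, -116) - w(9, I(6))) = (18678 + 7855/32070) + (-97/124 - (-1)*9/6) = (18678 + 7855*(1/32070)) + (-97/124 - 1*(-3/2)) = (18678 + 1571/6414) + (-97/124 + 3/2) = 119802263/6414 + 89/124 = 7428025729/397668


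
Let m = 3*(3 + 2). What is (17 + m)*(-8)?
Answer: -256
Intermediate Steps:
m = 15 (m = 3*5 = 15)
(17 + m)*(-8) = (17 + 15)*(-8) = 32*(-8) = -256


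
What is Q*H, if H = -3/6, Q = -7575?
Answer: 7575/2 ≈ 3787.5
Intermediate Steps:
H = -½ (H = -3*⅙ = -½ ≈ -0.50000)
Q*H = -7575*(-½) = 7575/2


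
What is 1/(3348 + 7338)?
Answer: 1/10686 ≈ 9.3580e-5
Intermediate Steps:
1/(3348 + 7338) = 1/10686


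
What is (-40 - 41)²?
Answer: 6561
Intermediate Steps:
(-40 - 41)² = (-81)² = 6561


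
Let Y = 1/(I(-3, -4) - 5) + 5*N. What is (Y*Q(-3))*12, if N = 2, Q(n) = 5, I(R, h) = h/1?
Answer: 1780/3 ≈ 593.33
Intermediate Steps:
I(R, h) = h (I(R, h) = h*1 = h)
Y = 89/9 (Y = 1/(-4 - 5) + 5*2 = 1/(-9) + 10 = -⅑ + 10 = 89/9 ≈ 9.8889)
(Y*Q(-3))*12 = ((89/9)*5)*12 = (445/9)*12 = 1780/3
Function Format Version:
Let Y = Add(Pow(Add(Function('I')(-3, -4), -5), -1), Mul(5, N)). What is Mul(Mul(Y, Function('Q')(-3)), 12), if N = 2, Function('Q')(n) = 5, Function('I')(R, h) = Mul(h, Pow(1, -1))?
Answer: Rational(1780, 3) ≈ 593.33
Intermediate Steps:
Function('I')(R, h) = h (Function('I')(R, h) = Mul(h, 1) = h)
Y = Rational(89, 9) (Y = Add(Pow(Add(-4, -5), -1), Mul(5, 2)) = Add(Pow(-9, -1), 10) = Add(Rational(-1, 9), 10) = Rational(89, 9) ≈ 9.8889)
Mul(Mul(Y, Function('Q')(-3)), 12) = Mul(Mul(Rational(89, 9), 5), 12) = Mul(Rational(445, 9), 12) = Rational(1780, 3)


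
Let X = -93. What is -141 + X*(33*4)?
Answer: -12417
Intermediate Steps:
-141 + X*(33*4) = -141 - 3069*4 = -141 - 93*132 = -141 - 12276 = -12417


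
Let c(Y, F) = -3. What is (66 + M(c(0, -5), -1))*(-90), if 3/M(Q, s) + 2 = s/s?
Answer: -5670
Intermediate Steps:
M(Q, s) = -3 (M(Q, s) = 3/(-2 + s/s) = 3/(-2 + 1) = 3/(-1) = 3*(-1) = -3)
(66 + M(c(0, -5), -1))*(-90) = (66 - 3)*(-90) = 63*(-90) = -5670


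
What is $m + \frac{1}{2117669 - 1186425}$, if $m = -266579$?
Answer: $- \frac{248250094275}{931244} \approx -2.6658 \cdot 10^{5}$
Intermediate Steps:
$m + \frac{1}{2117669 - 1186425} = -266579 + \frac{1}{2117669 - 1186425} = -266579 + \frac{1}{931244} = - \frac{248250094275}{931244}$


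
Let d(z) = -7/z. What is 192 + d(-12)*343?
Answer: 4705/12 ≈ 392.08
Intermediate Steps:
192 + d(-12)*343 = 192 - 7/(-12)*343 = 192 - 7*(-1/12)*343 = 192 + (7/12)*343 = 192 + 2401/12 = 4705/12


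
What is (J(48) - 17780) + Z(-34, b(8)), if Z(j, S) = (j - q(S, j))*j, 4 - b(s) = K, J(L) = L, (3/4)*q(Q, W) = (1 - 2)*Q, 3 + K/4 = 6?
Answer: -48640/3 ≈ -16213.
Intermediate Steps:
K = 12 (K = -12 + 4*6 = -12 + 24 = 12)
q(Q, W) = -4*Q/3 (q(Q, W) = 4*((1 - 2)*Q)/3 = 4*(-Q)/3 = -4*Q/3)
b(s) = -8 (b(s) = 4 - 1*12 = 4 - 12 = -8)
Z(j, S) = j*(j + 4*S/3) (Z(j, S) = (j - (-4)*S/3)*j = (j + 4*S/3)*j = j*(j + 4*S/3))
(J(48) - 17780) + Z(-34, b(8)) = (48 - 17780) + (1/3)*(-34)*(3*(-34) + 4*(-8)) = -17732 + (1/3)*(-34)*(-102 - 32) = -17732 + (1/3)*(-34)*(-134) = -17732 + 4556/3 = -48640/3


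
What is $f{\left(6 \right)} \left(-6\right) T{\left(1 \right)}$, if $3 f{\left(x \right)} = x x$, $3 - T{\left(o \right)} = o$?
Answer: $-144$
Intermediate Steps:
$T{\left(o \right)} = 3 - o$
$f{\left(x \right)} = \frac{x^{2}}{3}$ ($f{\left(x \right)} = \frac{x x}{3} = \frac{x^{2}}{3}$)
$f{\left(6 \right)} \left(-6\right) T{\left(1 \right)} = \frac{6^{2}}{3} \left(-6\right) \left(3 - 1\right) = \frac{1}{3} \cdot 36 \left(-6\right) \left(3 - 1\right) = 12 \left(-6\right) 2 = \left(-72\right) 2 = -144$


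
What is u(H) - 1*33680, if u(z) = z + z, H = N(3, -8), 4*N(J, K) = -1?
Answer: -67361/2 ≈ -33681.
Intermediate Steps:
N(J, K) = -¼ (N(J, K) = (¼)*(-1) = -¼)
H = -¼ ≈ -0.25000
u(z) = 2*z
u(H) - 1*33680 = 2*(-¼) - 1*33680 = -½ - 33680 = -67361/2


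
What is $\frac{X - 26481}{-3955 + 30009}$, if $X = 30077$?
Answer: $\frac{1798}{13027} \approx 0.13802$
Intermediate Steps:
$\frac{X - 26481}{-3955 + 30009} = \frac{30077 - 26481}{-3955 + 30009} = \frac{3596}{26054} = 3596 \cdot \frac{1}{26054} = \frac{1798}{13027}$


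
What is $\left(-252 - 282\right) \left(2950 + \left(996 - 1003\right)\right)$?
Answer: $-1571562$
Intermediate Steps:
$\left(-252 - 282\right) \left(2950 + \left(996 - 1003\right)\right) = - 534 \left(2950 - 7\right) = \left(-534\right) 2943 = -1571562$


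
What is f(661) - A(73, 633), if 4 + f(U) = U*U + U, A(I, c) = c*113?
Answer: 366049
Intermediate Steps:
A(I, c) = 113*c
f(U) = -4 + U + U**2 (f(U) = -4 + (U*U + U) = -4 + (U**2 + U) = -4 + (U + U**2) = -4 + U + U**2)
f(661) - A(73, 633) = (-4 + 661 + 661**2) - 113*633 = (-4 + 661 + 436921) - 1*71529 = 437578 - 71529 = 366049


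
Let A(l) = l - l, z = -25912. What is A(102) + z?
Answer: -25912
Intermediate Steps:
A(l) = 0
A(102) + z = 0 - 25912 = -25912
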